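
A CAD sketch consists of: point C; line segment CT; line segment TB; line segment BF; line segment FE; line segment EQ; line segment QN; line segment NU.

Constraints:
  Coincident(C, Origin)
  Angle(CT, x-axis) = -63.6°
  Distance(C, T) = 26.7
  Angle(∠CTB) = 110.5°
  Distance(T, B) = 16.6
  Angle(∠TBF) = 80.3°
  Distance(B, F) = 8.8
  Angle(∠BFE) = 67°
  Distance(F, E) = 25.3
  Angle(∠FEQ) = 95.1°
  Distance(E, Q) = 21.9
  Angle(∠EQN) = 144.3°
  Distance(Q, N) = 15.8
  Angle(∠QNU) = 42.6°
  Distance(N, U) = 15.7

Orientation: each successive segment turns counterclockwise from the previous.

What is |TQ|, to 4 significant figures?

24.72

∠BFE = 67.0° gives FE at -141.4° from the x-axis; with |FE| = 25.3, E = (6.245, -29.52). ∠FEQ = 95.1° gives EQ at -56.50° from the x-axis; with |EQ| = 21.9, Q = (18.33, -47.78). Then |TQ| = |Q − T| = 24.72.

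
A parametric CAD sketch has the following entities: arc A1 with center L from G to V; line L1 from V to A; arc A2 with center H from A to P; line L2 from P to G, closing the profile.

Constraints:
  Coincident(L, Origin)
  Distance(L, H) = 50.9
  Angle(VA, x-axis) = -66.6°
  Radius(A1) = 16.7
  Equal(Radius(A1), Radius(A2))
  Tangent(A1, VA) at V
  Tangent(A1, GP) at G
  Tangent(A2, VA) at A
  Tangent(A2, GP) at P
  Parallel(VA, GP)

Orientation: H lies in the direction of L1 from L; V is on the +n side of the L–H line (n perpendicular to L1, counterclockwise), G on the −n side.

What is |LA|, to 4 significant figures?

53.57

The slot axis is L1's direction at -66.6°, so u = (cos -66.6°, sin -66.6°) = (0.3971, -0.9178) and n = (−sin -66.6°, cos -66.6°) = (0.9178, 0.3971). L is at the origin and H lies 50.9 along u from L, so H = 50.9·u = (20.21, -46.71). Tangency of A1 to both parallel lines with radius 16.7 puts V and G at L ± 16.7·n: V = (15.33, 6.632), G = (-15.33, -6.632). Equal radii place A and P the same way about H: A = H + 16.7·n = (35.54, -40.08), P = H − 16.7·n = (4.888, -53.35). Then |LA| = |A − L| = 53.57.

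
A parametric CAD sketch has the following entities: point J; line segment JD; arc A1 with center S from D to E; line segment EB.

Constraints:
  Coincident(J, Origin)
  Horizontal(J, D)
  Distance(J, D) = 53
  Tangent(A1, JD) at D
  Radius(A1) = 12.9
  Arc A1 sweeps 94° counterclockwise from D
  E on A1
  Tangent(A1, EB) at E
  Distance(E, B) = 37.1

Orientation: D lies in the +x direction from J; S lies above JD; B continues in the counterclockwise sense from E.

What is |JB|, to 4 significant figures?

81.15

J is at the origin; JD is horizontal with |JD| = 53.0 and D on the +x side, so D = (53.00, 0.000). Tangency of A1 to JD means the radius SD is perpendicular to JD, so S = D + (0, 12.9) = (53.00, 12.90). On A1, D sits at bearing -90° from S; a 94° counterclockwise sweep puts E at bearing 4°, so E = S + 12.9·(cos 4°, sin 4°) = (65.87, 13.80). Since A1 is tangent to EB there, SE ⟂ EB, so EB runs along (−sin 4°, cos 4°); with |EB| = 37.1, B = (63.28, 50.81). Then |JB| = |B − J| = 81.15.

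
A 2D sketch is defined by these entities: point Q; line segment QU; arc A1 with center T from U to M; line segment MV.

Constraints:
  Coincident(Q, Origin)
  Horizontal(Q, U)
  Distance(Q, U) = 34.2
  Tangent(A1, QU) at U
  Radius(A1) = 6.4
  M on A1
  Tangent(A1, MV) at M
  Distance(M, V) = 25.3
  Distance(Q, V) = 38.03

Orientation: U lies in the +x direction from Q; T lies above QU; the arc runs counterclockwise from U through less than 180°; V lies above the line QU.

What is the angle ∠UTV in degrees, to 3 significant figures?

155°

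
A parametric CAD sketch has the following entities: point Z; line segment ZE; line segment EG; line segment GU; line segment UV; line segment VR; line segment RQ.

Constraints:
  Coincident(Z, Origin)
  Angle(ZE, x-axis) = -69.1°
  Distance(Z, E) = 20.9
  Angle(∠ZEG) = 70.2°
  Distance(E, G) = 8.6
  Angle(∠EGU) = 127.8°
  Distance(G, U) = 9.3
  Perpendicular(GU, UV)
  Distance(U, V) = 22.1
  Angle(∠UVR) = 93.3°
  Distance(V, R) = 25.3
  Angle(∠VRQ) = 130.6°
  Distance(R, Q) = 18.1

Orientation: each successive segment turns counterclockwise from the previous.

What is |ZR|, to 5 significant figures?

32.254

Z is at the origin; ZE runs at -69.1° with length 20.9, so E = (7.4558, -19.525). ∠ZEG = 70.2° gives EG at 40.700° from the x-axis; with |EG| = 8.6, G = (13.976, -13.917). ∠EGU = 127.8° gives GU at 92.900° from the x-axis; with |GU| = 9.3, U = (13.505, -4.6287). GU ⟂ UV, so UV runs at -177.10°; with |UV| = 22.1, V = (-8.5664, -5.7468). ∠UVR = 93.3° gives VR at -90.400° from the x-axis; with |VR| = 25.3, R = (-8.7431, -31.046). Then |ZR| = |R − Z| = 32.254.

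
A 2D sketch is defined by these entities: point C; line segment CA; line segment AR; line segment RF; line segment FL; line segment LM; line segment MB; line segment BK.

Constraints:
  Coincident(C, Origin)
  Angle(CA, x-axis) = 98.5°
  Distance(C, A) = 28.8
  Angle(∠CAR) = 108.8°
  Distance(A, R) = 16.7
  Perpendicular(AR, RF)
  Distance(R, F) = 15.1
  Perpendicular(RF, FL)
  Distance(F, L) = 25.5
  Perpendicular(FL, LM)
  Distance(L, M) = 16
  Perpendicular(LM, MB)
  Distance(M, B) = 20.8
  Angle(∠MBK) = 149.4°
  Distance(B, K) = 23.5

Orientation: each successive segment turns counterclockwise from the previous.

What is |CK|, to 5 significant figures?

44.558

LM ⟂ MB, so MB runs at 169.70°; with |MB| = 20.8, B = (-15.903, 31.515). ∠MBK = 149.4° gives BK at -159.70° from the x-axis; with |BK| = 23.5, K = (-37.943, 23.362). Then |CK| = |K − C| = 44.558.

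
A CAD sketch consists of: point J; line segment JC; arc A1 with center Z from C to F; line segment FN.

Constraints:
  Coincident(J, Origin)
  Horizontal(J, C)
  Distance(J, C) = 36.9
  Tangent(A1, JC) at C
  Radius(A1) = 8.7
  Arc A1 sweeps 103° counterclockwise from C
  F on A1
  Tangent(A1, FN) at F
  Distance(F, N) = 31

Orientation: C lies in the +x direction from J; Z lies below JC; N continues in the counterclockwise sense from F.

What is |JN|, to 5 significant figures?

54.062

J is at the origin; J and C share the same y with |JC| = 36.9 and C on the +x side, so C = (36.900, 0.0000). Since A1 is tangent to JC there, ZC ⟂ JC, so Z = C + (0, -8.7) = (36.900, -8.7000). On A1, C sits at bearing 90° from Z; a 103° counterclockwise sweep puts F at bearing 193°, so F = Z + 8.7·(cos 193°, sin 193°) = (28.423, -10.657). Tangency of A1 to FN means the radius ZF is perpendicular to FN, so FN runs along (−sin 193°, cos 193°); with |FN| = 31.0, N = (35.396, -40.863). Then |JN| = |N − J| = 54.062.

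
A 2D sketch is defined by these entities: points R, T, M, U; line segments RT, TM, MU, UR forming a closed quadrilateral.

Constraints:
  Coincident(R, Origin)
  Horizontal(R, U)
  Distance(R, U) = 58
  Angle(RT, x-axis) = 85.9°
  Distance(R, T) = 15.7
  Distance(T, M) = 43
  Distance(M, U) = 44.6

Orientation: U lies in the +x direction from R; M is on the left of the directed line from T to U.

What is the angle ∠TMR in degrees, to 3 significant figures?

13.3°

R is at the origin; RU is horizontal with |RU| = 58.0 and U in +x, so U = (58.0, 0). RT runs at 85.9° with |RT| = 15.7, so T = (1.12, 15.7). M is determined by |TM| = 43.0 and |MU| = 44.6 together: it lies at the intersection of circle(T, 43.0) and circle(U, 44.6). With |TU| = 59.0, the foot of the radical line on TU is 28.3 from T and the perpendicular offset is √(43.0² − 28.3²) = 32.4. Taking the left-of-TU solution: M = (37.0, 39.4).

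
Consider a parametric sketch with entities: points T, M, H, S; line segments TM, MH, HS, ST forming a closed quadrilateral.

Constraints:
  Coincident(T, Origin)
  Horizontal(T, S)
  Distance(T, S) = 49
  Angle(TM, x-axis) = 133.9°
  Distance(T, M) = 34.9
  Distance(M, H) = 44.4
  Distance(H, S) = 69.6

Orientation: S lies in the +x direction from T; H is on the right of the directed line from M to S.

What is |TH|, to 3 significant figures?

26.0

Checks: T.y = 0.00, S.y = 0.00 ✓; |MH| = 44.40 ✓; |HS| = 69.60 ✓.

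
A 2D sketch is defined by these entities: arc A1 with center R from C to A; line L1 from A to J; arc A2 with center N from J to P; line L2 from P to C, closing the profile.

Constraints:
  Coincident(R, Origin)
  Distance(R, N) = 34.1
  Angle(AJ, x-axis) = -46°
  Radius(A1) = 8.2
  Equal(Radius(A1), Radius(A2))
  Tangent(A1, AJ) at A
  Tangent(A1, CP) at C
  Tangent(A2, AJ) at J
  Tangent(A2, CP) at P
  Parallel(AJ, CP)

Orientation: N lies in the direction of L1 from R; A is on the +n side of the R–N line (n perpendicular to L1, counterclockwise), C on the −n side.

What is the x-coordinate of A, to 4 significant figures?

5.899

The slot axis is L1's direction at -46.0°, so u = (cos -46.0°, sin -46.0°) = (0.6947, -0.7193) and n = (−sin -46.0°, cos -46.0°) = (0.7193, 0.6947). R is at the origin and N lies 34.1 along u from R, so N = 34.1·u = (23.69, -24.53). Tangency of A1 to both parallel lines with radius 8.2 puts A and C at R ± 8.2·n: A = (5.899, 5.696), C = (-5.899, -5.696). So A.x = 5.899.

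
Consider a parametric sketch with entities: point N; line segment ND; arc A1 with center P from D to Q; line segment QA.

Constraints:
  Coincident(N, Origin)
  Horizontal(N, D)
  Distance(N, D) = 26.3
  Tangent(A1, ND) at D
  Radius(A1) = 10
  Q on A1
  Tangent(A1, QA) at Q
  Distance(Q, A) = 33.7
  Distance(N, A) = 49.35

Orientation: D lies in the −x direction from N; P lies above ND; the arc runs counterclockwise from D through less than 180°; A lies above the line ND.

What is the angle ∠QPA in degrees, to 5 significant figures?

73.472°

Checks: ∠(PD, DN) = 90.00° ✓; |PD| = 10.00 ✓; |PQ| = 10.00 ✓; ∠(PQ, QA) = 90.00° ✓; |QA| = 33.70 ✓; |NA| = 49.35 ✓.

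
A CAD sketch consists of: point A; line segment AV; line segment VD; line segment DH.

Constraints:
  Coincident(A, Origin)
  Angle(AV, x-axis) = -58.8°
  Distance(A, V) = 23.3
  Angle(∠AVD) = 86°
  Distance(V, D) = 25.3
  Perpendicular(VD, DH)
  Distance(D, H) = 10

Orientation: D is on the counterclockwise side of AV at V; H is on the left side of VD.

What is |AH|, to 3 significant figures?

27.1

A is at the origin; AV runs at -58.8° with length 23.3, so V = 23.3·(cos -58.8°, sin -58.8°) = (12.1, -19.9). ∠AVD = 86.0°, so VD runs at -58.8° + (180° − 86.0°) = 35.2° from the x-axis; with |VD| = 25.3, D = V + 25.3·(cos 35.2°, sin 35.2°) = (32.7, -5.35). VD ⟂ DH; with |DH| = 10.0 on the left of VD, H = D + 10.0·(-0.576, 0.817) = (27.0, 2.83). Then |AH| = |H − A| = 27.1.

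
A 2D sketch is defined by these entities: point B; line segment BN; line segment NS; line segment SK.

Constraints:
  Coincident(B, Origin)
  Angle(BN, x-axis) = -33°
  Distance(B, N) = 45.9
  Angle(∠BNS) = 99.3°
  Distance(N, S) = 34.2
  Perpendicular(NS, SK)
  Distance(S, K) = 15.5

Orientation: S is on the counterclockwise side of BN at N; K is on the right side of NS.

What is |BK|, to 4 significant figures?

73.68

∠BNS = 99.3°, so NS runs at -33.0° + (180° − 99.3°) = 47.70° from the x-axis; with |NS| = 34.2, S = N + 34.2·(cos 47.70°, sin 47.70°) = (61.51, 0.2965). The perpendicularity gives SK at right angles to NS; with |SK| = 15.5 on the right of NS, K = S + 15.5·(0.7396, -0.6730) = (72.98, -10.14). Then |BK| = |K − B| = 73.68.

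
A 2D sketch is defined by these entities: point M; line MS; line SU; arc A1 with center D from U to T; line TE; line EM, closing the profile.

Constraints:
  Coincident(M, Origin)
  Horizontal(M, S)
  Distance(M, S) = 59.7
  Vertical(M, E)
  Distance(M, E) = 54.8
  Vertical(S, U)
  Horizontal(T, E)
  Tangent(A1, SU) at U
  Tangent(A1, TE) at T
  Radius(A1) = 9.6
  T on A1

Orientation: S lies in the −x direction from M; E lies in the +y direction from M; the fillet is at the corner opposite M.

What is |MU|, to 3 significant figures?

74.9

The virtual corner opposite M is at (-59.7, 54.8). The tangent condition forces DU to be normal to SU and since A1 is tangent to TE there, DT ⟂ TE, with radius 9.6, so the center D sits 9.6 in from both sides at D = (-50.1, 45.2). That places the tangent points at U = (-59.7, 45.2) on SU and T = (-50.1, 54.8) on TE. Then |MU| = |U − M| = 74.9.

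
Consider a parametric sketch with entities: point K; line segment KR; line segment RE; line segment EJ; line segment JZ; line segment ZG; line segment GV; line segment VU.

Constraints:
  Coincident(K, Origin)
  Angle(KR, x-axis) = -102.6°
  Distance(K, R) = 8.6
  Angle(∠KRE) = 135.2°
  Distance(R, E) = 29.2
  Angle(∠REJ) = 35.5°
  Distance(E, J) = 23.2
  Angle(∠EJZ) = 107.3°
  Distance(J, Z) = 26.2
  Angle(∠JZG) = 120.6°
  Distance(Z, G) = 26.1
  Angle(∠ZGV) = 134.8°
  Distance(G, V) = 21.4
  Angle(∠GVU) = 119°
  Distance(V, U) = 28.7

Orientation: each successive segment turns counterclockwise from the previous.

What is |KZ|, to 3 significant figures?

9.53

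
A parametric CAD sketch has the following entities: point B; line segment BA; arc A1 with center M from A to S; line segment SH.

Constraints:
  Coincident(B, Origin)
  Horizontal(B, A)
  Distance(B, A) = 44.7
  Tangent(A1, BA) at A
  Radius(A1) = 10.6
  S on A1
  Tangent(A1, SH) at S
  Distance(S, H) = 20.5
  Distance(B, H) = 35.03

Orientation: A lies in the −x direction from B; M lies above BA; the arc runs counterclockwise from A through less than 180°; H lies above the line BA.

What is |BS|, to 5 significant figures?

35.779

Checks: B.y = 0.00, A.y = 0.00 ✓; |MS| = 10.60 ✓; ∠(MS, SH) = 90.00° ✓; |SH| = 20.50 ✓; |BH| = 35.03 ✓.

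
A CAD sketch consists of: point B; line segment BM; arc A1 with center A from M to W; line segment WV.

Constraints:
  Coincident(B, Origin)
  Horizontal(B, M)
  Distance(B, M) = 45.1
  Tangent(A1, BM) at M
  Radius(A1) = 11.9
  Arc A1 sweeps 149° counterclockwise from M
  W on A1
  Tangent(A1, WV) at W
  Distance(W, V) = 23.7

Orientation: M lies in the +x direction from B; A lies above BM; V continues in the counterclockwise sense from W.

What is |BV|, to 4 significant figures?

46.18

B is at the origin; B and M share the same y with |BM| = 45.1 and M on the +x side, so M = (45.10, 0.000). Since A1 is tangent to BM there, AM ⟂ BM, so A = M + (0, 11.9) = (45.10, 11.90). On A1, M sits at bearing -90° from A; a 149° counterclockwise sweep puts W at bearing 59°, so W = A + 11.9·(cos 59°, sin 59°) = (51.23, 22.10). Tangency of A1 to WV means the radius AW is perpendicular to WV, so WV runs along (−sin 59°, cos 59°); with |WV| = 23.7, V = (30.91, 34.31). Then |BV| = |V − B| = 46.18.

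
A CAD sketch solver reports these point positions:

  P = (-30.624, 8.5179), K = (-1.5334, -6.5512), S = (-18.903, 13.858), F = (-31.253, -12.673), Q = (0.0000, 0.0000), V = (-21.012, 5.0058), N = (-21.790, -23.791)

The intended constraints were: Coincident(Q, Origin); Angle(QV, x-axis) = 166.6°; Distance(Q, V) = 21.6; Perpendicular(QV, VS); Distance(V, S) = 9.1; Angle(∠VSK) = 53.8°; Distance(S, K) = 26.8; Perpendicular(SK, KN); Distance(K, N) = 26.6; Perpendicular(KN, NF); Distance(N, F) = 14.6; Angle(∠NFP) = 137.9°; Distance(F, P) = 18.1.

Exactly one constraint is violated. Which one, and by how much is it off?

Distance(F, P) = 18.1 — off by 3.10.

Q = (0.00, 0.00) ✓; QV at 166.6° ✓; |QV| = 21.60 ✓; ∠(QV, VS) = 90.00° ✓; |VS| = 9.100 ✓; ∠VSK = 53.80° ✓; |SK| = 26.80 ✓; ∠(SK, KN) = 90.00° ✓; |KN| = 26.60 ✓; ∠(KN, NF) = 90.00° ✓; |NF| = 14.60 ✓; ∠NFP = 137.9° ✓; |FP| = 21.20 ✗.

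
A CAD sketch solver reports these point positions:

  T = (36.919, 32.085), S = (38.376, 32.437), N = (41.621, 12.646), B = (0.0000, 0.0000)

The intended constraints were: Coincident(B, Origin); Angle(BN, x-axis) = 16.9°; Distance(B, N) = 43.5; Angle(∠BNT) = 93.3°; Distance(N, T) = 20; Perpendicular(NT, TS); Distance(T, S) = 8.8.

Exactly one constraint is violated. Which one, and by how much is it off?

Distance(T, S) = 8.8 — off by 7.30.

B = (0.00, 0.00) ✓; BN at 16.90° ✓; |BN| = 43.50 ✓; ∠BNT = 93.30° ✓; |NT| = 20.00 ✓; ∠(NT, TS) = 90.02° ✓; |TS| = 1.499 ✗.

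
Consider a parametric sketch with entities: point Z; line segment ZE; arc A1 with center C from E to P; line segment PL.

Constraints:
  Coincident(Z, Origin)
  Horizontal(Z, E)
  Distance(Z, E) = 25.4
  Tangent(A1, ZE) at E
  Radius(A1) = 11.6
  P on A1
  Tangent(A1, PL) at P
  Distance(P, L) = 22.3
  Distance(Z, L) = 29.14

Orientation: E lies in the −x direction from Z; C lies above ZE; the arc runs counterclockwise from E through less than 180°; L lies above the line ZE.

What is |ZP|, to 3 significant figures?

16.4

Checks: |CP| = 11.60 ✓; ∠(CP, PL) = 90.00° ✓; |PL| = 22.30 ✓; |ZL| = 29.14 ✓.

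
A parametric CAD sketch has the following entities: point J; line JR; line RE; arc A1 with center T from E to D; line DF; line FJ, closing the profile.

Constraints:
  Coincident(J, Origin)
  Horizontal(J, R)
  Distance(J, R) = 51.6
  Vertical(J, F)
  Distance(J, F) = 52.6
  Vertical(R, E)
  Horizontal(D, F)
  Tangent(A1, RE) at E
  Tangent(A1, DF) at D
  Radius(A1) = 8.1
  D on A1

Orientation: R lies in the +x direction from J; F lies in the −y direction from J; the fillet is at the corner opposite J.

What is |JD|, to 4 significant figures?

68.26

J is at the origin; JR is horizontal with |JR| = 51.6 and R on the +x side, so R = (51.60, 0.000). JF is vertical with |JF| = 52.6 and F on the −y side, so F = (0.000, -52.60). The virtual corner opposite J is at (51.60, -52.60). A1 meets RE tangentially, so TE is at right angles to RE and tangency of A1 to DF means the radius TD is perpendicular to DF, with radius 8.1, so the center T sits 8.1 in from both sides at T = (43.50, -44.50). That places the tangent points at E = (51.60, -44.50) on RE and D = (43.50, -52.60) on DF. Then |JD| = |D − J| = 68.26.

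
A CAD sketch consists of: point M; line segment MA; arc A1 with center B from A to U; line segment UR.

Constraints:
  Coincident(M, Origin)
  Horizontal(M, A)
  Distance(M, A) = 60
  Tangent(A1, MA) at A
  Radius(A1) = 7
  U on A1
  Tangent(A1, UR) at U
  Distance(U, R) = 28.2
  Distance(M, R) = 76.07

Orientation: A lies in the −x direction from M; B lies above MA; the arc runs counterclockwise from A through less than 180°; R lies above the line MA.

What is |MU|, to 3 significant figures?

54.9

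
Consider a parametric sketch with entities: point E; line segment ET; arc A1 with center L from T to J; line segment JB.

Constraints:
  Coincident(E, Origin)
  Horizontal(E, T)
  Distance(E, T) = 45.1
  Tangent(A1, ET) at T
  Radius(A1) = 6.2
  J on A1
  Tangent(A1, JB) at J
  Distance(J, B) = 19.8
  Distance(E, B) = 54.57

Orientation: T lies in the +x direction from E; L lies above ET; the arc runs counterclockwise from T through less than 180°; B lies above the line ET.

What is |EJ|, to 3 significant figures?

51.7

Checks: |LJ| = 6.200 ✓; ∠(LJ, JB) = 90.00° ✓; |JB| = 19.80 ✓; |EB| = 54.57 ✓.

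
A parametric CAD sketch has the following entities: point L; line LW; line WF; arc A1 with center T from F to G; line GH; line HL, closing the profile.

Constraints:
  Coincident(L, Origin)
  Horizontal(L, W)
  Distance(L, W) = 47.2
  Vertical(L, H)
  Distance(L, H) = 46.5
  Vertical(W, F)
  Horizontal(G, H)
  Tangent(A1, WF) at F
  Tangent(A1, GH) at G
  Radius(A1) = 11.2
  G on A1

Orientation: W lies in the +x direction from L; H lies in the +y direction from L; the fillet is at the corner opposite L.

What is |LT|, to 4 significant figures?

50.42

L is at the origin; LW is horizontal with |LW| = 47.2 and W on the +x side, so W = (47.20, 0.000). L and H share the same x with |LH| = 46.5 and H on the +y side, so H = (0.000, 46.50). The virtual corner opposite L is at (47.20, 46.50). Tangency of A1 to WF means the radius TF is perpendicular to WF and A1 meets GH tangentially, so TG is at right angles to GH, with radius 11.2, so the center T sits 11.2 in from both sides at T = (36.00, 35.30). Then |LT| = |T − L| = 50.42.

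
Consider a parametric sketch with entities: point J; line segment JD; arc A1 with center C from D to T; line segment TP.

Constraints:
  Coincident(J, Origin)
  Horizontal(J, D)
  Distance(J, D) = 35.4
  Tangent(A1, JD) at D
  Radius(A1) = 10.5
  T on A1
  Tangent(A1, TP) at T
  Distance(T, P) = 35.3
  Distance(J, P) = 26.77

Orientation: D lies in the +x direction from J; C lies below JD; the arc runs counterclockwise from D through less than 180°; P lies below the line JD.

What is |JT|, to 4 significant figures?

28.43

Checks: ∠(CD, DJ) = 90.00° ✓; |CT| = 10.50 ✓; ∠(CT, TP) = 90.00° ✓; |TP| = 35.30 ✓; |JP| = 26.77 ✓.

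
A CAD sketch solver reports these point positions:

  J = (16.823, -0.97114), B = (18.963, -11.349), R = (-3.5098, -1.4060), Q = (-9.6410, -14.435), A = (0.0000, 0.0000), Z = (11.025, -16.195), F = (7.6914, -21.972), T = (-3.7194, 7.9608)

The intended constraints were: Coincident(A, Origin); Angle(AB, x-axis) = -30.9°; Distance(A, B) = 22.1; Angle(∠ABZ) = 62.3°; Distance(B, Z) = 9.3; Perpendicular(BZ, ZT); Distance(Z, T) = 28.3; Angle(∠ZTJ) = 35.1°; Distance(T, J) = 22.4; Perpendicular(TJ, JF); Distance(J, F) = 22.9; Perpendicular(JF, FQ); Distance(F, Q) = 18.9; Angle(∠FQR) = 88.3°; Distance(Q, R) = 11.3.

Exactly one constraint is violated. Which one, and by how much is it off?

Distance(Q, R) = 11.3 — off by 3.10.

A = (0.00, 0.00) ✓; AB at -30.90° ✓; |AB| = 22.10 ✓; ∠ABZ = 62.30° ✓; |BZ| = 9.300 ✓; ∠(BZ, ZT) = 90.00° ✓; |ZT| = 28.30 ✓; ∠ZTJ = 35.10° ✓; |TJ| = 22.40 ✓; ∠(TJ, JF) = 90.00° ✓; |JF| = 22.90 ✓; ∠(JF, FQ) = 90.00° ✓; |FQ| = 18.90 ✓; ∠FQR = 88.30° ✓; |QR| = 14.40 ✗.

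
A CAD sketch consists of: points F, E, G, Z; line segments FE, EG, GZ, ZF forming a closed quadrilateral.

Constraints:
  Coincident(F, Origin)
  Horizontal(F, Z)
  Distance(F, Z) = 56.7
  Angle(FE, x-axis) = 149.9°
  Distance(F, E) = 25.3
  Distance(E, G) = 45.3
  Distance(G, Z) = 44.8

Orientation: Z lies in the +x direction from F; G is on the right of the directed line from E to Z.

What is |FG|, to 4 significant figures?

20.40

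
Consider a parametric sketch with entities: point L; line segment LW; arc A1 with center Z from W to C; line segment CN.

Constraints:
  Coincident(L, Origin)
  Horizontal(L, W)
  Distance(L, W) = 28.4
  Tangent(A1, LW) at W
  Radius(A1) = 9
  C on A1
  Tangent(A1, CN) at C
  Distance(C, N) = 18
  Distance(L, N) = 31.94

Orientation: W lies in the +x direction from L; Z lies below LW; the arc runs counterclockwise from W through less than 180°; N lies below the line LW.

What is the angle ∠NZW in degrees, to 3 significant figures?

149°

Checks: L = (0.00, 0.00) ✓; |ZC| = 9.000 ✓; ∠(ZC, CN) = 90.00° ✓; |CN| = 18.00 ✓; |LN| = 31.94 ✓.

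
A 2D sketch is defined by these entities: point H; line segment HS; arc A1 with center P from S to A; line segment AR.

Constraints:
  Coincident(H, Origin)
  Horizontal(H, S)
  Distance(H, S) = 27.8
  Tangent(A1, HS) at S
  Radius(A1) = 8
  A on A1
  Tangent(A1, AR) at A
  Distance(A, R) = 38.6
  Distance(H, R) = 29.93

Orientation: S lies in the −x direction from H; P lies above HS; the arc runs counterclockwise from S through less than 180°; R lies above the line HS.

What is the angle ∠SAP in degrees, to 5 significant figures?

67.651°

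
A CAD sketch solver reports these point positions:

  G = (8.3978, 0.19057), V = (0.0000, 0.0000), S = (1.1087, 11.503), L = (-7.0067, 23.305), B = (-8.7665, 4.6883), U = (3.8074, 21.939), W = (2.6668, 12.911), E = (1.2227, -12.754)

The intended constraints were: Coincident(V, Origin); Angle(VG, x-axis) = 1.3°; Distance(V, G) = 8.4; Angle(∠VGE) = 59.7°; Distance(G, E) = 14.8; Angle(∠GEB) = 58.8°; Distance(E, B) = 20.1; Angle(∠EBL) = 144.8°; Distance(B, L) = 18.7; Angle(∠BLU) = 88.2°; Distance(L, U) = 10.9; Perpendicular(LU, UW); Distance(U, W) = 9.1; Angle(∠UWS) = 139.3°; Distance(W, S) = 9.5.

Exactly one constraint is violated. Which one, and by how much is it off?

Distance(W, S) = 9.5 — off by 7.40.

V = (0.00, 0.00) ✓; VG at 1.300° ✓; |VG| = 8.400 ✓; ∠VGE = 59.70° ✓; |GE| = 14.80 ✓; ∠GEB = 58.80° ✓; |EB| = 20.10 ✓; ∠EBL = 144.8° ✓; |BL| = 18.70 ✓; ∠BLU = 88.20° ✓; |LU| = 10.90 ✓; ∠(LU, UW) = 90.00° ✓; |UW| = 9.100 ✓; ∠UWS = 139.3° ✓; |WS| = 2.100 ✗.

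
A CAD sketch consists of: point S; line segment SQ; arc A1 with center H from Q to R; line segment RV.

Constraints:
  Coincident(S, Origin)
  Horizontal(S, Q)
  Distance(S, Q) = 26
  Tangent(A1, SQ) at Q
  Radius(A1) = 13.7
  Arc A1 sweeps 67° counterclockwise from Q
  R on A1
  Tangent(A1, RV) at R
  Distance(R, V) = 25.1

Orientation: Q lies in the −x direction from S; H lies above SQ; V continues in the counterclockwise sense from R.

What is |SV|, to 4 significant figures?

31.65

S is at the origin; S and Q share the same y with |SQ| = 26.0 and Q on the −x side, so Q = (-26.00, 0.000). Tangency of A1 to SQ means the radius HQ is perpendicular to SQ, so H = Q + (0, 13.7) = (-26.00, 13.70). On A1, Q sits at bearing -90° from H; a 67° counterclockwise sweep puts R at bearing -23°, so R = H + 13.7·(cos -23°, sin -23°) = (-13.39, 8.347). Since A1 is tangent to RV there, HR ⟂ RV, so RV runs along (−sin -23°, cos -23°); with |RV| = 25.1, V = (-3.582, 31.45). Then |SV| = |V − S| = 31.65.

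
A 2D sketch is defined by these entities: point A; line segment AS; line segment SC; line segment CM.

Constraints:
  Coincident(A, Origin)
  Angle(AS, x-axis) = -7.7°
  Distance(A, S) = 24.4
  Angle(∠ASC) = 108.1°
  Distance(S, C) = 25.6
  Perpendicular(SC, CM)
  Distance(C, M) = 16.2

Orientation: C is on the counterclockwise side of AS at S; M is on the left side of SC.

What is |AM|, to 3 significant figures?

33.9

∠ASC = 108.1°, so SC runs at -7.7° + (180° − 108.1°) = 64.2° from the x-axis; with |SC| = 25.6, C = S + 25.6·(cos 64.2°, sin 64.2°) = (35.3, 19.8). SC is perpendicular to CM; with |CM| = 16.2 on the left of SC, M = C + 16.2·(-0.900, 0.435) = (20.7, 26.8). Then |AM| = |M − A| = 33.9.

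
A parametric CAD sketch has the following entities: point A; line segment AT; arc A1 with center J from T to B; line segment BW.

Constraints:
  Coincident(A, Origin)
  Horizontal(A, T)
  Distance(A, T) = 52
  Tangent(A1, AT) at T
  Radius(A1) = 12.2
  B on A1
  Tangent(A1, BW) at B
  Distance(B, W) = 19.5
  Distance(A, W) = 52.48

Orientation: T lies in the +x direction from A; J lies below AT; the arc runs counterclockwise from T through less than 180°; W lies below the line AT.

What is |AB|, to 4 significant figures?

41.92

A is at the origin; AT is horizontal with |AT| = 52.0 and T on the +x side, so T = (52.00, 0.000). Tangency of A1 to AT means the radius JT is perpendicular to AT, so J = T + (0, -12.2) = (52.00, -12.20). Since JB ⟂ BW (tangency), |JW| = √(12.2² + 19.5²) = 23.00 regardless of where B sits on A1. So W lies on both circle(A, 52.48) and circle(J, 23.00); the below-AT intersection is W = (41.20, -32.51). B is the foot of the tangent from W: B = (39.83, -13.06).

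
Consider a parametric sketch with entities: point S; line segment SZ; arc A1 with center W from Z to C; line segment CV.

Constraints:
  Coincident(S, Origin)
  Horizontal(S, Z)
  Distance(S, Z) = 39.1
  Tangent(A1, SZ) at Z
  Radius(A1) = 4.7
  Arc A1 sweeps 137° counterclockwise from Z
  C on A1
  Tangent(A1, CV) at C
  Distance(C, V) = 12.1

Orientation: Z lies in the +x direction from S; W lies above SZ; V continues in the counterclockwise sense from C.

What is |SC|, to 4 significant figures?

43.08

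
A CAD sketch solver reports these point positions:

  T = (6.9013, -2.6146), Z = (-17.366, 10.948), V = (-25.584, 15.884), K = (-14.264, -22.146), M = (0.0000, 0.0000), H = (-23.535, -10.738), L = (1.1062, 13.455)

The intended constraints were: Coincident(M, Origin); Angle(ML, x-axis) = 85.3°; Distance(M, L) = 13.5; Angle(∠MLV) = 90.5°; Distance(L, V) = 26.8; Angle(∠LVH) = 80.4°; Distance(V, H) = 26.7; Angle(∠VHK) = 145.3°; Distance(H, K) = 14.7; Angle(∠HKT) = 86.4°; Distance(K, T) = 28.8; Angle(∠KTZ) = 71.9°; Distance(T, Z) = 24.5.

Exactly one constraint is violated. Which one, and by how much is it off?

Distance(T, Z) = 24.5 — off by 3.30.

M = (0.00, 0.00) ✓; ML at 85.30° ✓; |ML| = 13.50 ✓; ∠MLV = 90.50° ✓; |LV| = 26.80 ✓; ∠LVH = 80.40° ✓; |VH| = 26.70 ✓; ∠VHK = 145.3° ✓; |HK| = 14.70 ✓; ∠HKT = 86.40° ✓; |KT| = 28.80 ✓; ∠KTZ = 71.90° ✓; |TZ| = 27.80 ✗.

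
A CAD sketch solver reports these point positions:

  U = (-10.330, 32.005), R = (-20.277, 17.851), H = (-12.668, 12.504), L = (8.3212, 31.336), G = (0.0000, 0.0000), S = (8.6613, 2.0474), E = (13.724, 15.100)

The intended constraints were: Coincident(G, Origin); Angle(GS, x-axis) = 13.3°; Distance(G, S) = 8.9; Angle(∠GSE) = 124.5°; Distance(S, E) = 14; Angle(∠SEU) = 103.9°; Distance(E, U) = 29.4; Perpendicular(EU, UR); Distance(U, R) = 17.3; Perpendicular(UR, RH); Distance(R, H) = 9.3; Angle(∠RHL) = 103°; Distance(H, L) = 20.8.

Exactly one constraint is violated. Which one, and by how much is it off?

Distance(H, L) = 20.8 — off by 7.40.

G = (0.00, 0.00) ✓; GS at 13.30° ✓; |GS| = 8.900 ✓; ∠GSE = 124.5° ✓; |SE| = 14.00 ✓; ∠SEU = 103.9° ✓; |EU| = 29.40 ✓; ∠(EU, UR) = 90.00° ✓; |UR| = 17.30 ✓; ∠(UR, RH) = 90.00° ✓; |RH| = 9.300 ✓; ∠RHL = 103.0° ✓; |HL| = 28.20 ✗.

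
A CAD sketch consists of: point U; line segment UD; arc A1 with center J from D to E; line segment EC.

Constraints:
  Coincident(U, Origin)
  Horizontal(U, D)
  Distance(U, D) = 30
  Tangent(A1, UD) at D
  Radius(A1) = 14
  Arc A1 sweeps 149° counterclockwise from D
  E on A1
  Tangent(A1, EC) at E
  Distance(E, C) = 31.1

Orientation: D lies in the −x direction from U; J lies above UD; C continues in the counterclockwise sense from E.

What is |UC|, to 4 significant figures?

64.89

U is at the origin; UD is horizontal with |UD| = 30.0 and D on the −x side, so D = (-30.00, 0.000). Tangency of A1 to UD means the radius JD is perpendicular to UD, so J = D + (0, 14) = (-30.00, 14.00). On A1, D sits at bearing -90° from J; a 149° counterclockwise sweep puts E at bearing 59°, so E = J + 14.0·(cos 59°, sin 59°) = (-22.79, 26.00). A1 meets EC tangentially, so JE is at right angles to EC, so EC runs along (−sin 59°, cos 59°); with |EC| = 31.1, C = (-49.45, 42.02). Then |UC| = |C − U| = 64.89.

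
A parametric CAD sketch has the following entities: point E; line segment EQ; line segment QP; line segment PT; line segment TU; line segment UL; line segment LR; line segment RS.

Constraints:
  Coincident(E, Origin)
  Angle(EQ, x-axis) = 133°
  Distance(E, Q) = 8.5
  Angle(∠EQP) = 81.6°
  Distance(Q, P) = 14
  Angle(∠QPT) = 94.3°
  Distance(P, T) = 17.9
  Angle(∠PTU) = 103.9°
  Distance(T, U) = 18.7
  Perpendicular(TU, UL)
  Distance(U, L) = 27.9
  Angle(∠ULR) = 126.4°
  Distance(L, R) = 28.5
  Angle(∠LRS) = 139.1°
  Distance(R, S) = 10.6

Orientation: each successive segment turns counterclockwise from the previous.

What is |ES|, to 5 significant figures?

39.681

E is at the origin; EQ runs at 133.0° with length 8.5, so Q = (-5.7970, 6.2165). ∠EQP = 81.6° gives QP at -128.60° from the x-axis; with |QP| = 14.0, P = (-14.531, -4.7248). ∠QPT = 94.3° gives PT at -42.900° from the x-axis; with |PT| = 17.9, T = (-1.4188, -16.910). ∠PTU = 103.9° gives TU at 33.200° from the x-axis; with |TU| = 18.7, U = (14.229, -6.6703). TU ⟂ UL, so UL runs at 123.20°; with |UL| = 27.9, L = (-1.0483, 16.675). ∠ULR = 126.4° gives LR at 176.80° from the x-axis; with |LR| = 28.5, R = (-29.504, 18.266). ∠LRS = 139.1° gives RS at -142.30° from the x-axis; with |RS| = 10.6, S = (-37.891, 11.784). Then |ES| = |S − E| = 39.681.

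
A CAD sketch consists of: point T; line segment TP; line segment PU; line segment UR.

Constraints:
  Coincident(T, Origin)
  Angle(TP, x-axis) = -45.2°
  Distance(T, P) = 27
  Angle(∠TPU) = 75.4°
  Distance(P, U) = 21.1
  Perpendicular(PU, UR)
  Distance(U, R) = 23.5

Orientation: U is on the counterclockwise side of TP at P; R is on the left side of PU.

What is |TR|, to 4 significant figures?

14.53

T is at the origin; TP runs at -45.2° with length 27.0, so P = 27.0·(cos -45.2°, sin -45.2°) = (19.03, -19.16). ∠TPU = 75.4°, so PU runs at -45.2° + (180° − 75.4°) = 59.40° from the x-axis; with |PU| = 21.1, U = P + 21.1·(cos 59.40°, sin 59.40°) = (29.77, -0.9968). PU is perpendicular to UR; with |UR| = 23.5 on the left of PU, R = U + 23.5·(-0.8607, 0.5090) = (9.538, 10.97). Then |TR| = |R − T| = 14.53.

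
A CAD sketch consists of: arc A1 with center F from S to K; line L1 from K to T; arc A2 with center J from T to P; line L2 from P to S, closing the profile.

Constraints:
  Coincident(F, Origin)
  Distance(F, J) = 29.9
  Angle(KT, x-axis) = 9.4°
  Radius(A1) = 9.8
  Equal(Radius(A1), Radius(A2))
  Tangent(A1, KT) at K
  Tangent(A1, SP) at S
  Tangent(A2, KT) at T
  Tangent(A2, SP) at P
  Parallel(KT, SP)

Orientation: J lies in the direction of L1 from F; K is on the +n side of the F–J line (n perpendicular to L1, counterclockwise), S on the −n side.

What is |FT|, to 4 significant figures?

31.47

The slot axis is L1's direction at 9.4°, so u = (cos 9.4°, sin 9.4°) = (0.9866, 0.1633) and n = (−sin 9.4°, cos 9.4°) = (-0.1633, 0.9866). F is at the origin and J lies 29.9 along u from F, so J = 29.9·u = (29.50, 4.883). Tangency of A1 to both parallel lines with radius 9.8 puts K and S at F ± 9.8·n: K = (-1.601, 9.668), S = (1.601, -9.668). Equal radii place T and P the same way about J: T = J + 9.8·n = (27.90, 14.55), P = J − 9.8·n = (31.10, -4.785). Then |FT| = |T − F| = 31.47.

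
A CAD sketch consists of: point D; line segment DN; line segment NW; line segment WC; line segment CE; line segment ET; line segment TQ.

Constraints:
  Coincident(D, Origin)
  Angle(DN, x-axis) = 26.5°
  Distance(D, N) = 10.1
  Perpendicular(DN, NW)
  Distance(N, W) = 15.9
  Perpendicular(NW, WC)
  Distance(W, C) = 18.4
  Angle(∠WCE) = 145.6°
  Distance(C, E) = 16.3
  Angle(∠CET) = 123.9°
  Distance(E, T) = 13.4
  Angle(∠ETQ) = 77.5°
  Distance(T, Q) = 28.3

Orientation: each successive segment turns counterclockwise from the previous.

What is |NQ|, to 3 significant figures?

4.17

∠CET = 123.9° gives ET at -63.0° from the x-axis; with |ET| = 13.4, T = (-16.4, -15.7). ∠ETQ = 77.5° gives TQ at 39.5° from the x-axis; with |TQ| = 28.3, Q = (5.47, 2.35). Then |NQ| = |Q − N| = 4.17.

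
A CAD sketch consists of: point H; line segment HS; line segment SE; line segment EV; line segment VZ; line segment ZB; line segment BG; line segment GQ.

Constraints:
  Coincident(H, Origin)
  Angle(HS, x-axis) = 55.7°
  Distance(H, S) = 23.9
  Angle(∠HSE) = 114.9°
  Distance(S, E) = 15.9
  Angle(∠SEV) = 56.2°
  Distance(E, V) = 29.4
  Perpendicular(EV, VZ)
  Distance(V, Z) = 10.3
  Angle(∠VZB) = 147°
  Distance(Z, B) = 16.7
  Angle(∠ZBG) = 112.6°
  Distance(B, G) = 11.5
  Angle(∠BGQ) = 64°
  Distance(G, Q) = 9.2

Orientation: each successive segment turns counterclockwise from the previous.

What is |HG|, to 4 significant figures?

26.69

H is at the origin; HS runs at 55.7° with length 23.9, so S = (13.47, 19.74). ∠HSE = 114.9° gives SE at 120.8° from the x-axis; with |SE| = 15.9, E = (5.327, 33.40). ∠SEV = 56.2° gives EV at -115.4° from the x-axis; with |EV| = 29.4, V = (-7.284, 6.843). The perpendicularity gives VZ at right angles to EV, so VZ runs at -25.40°; with |VZ| = 10.3, Z = (2.020, 2.425). ∠VZB = 147.0° gives ZB at 7.600° from the x-axis; with |ZB| = 16.7, B = (18.57, 4.634). ∠ZBG = 112.6° gives BG at 75.00° from the x-axis; with |BG| = 11.5, G = (21.55, 15.74). Then |HG| = |G − H| = 26.69.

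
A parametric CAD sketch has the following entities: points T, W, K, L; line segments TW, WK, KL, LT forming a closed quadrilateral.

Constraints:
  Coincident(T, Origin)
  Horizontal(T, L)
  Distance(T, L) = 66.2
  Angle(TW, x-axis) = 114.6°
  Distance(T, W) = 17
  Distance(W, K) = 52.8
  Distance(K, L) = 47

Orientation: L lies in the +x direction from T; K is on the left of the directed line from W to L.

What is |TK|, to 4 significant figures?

56.03

T is at the origin; TL is horizontal with |TL| = 66.2 and L in +x, so L = (66.2, 0). TW runs at 114.6° with |TW| = 17.0, so W = (-7.077, 15.46). K is determined by |WK| = 52.8 and |KL| = 47.0 together: it lies at the intersection of circle(W, 52.8) and circle(L, 47.0). With |WL| = 74.89, the foot of the radical line on WL is 41.31 from W and the perpendicular offset is √(52.8² − 41.31²) = 32.88. Taking the left-of-WL solution: K = (40.13, 39.11).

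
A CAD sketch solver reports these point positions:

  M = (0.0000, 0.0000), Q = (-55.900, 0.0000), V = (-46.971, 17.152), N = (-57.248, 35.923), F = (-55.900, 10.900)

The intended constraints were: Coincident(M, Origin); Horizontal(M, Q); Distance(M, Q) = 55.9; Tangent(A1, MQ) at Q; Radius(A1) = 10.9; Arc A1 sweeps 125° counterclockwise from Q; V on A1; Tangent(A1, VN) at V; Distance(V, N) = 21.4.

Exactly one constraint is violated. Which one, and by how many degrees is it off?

Tangent(A1, VN) at V — off by 6.30°.

M = (0.00, 0.00) ✓; M.y = 0.00, Q.y = 0.00 ✓; |MQ| = 55.90 ✓; ∠(FQ, QM) = 90.00° ✓; |FQ| = 10.90 ✓; bearing(F→V) − bearing(F→Q) = 125.0° ✓; |FV| = 10.90 ✓; ∠(FV, VN) = 96.30° ✗; |VN| = 21.40 ✓.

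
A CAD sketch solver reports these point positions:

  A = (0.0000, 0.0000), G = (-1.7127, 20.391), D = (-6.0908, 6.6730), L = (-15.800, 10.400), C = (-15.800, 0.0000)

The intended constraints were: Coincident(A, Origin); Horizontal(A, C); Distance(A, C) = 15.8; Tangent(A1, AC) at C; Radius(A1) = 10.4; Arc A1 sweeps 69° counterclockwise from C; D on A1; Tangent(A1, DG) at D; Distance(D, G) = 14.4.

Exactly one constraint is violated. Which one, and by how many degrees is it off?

Tangent(A1, DG) at D — off by 3.30°.

A = (0.00, 0.00) ✓; A.y = 0.00, C.y = 0.00 ✓; |AC| = 15.80 ✓; ∠(LC, CA) = 90.00° ✓; |LC| = 10.40 ✓; bearing(L→D) − bearing(L→C) = 69.00° ✓; |LD| = 10.40 ✓; ∠(LD, DG) = 86.70° ✗; |DG| = 14.40 ✓.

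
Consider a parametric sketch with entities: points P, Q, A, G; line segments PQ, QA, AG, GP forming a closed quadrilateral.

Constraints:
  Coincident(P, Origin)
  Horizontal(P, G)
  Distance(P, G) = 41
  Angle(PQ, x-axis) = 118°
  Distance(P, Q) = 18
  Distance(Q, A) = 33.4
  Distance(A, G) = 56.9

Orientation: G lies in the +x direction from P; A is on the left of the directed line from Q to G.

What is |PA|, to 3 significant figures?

46.1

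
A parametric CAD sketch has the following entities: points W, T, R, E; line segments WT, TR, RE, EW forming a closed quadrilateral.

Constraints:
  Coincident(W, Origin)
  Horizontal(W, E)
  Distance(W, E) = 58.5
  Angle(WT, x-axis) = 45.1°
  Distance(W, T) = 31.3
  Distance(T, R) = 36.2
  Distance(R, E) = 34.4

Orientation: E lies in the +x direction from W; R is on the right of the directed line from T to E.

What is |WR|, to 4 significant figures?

30.23

Checks: |TR| = 36.20 ✓; |RE| = 34.40 ✓.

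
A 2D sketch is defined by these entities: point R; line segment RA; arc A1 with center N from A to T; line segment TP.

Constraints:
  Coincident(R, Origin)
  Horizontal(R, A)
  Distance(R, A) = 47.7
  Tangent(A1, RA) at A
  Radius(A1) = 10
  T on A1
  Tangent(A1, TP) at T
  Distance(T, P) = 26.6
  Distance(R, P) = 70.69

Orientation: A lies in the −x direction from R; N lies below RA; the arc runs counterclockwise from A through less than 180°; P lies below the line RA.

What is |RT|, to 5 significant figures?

58.219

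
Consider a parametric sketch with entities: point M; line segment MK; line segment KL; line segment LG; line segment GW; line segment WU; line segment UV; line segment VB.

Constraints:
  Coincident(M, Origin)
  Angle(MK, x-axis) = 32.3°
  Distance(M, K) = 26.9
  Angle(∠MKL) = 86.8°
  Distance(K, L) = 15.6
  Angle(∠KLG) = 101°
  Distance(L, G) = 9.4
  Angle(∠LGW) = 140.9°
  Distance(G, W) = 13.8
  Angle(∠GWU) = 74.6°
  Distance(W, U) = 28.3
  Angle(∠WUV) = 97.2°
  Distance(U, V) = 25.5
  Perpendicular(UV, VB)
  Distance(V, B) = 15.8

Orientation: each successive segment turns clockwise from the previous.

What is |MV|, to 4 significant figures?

45.66

M is at the origin; MK runs at 32.3° with length 26.9, so K = (22.74, 14.37). ∠MKL = 86.8° gives KL at -60.90° from the x-axis; with |KL| = 15.6, L = (30.32, 0.7432). ∠KLG = 101.0° gives LG at -139.9° from the x-axis; with |LG| = 9.4, G = (23.13, -5.312). ∠LGW = 140.9° gives GW at -179.0° from the x-axis; with |GW| = 13.8, W = (9.336, -5.552). ∠GWU = 74.6° gives WU at 75.60° from the x-axis; with |WU| = 28.3, U = (16.37, 21.86). ∠WUV = 97.2° gives UV at -7.200° from the x-axis; with |UV| = 25.5, V = (41.67, 18.66). Then |MV| = |V − M| = 45.66.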